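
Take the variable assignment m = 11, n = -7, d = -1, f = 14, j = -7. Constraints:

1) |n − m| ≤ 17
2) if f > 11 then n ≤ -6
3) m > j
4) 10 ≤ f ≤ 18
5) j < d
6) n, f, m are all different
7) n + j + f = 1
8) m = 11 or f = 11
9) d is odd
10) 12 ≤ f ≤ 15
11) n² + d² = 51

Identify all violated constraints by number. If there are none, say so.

1) |-7 − 11| = 18; 18 > 17, exceeds bound 17  false
2) f = 14 > 11, so we need n ≤ -6; n = -7 ≤ -6  true
3) m = 11, j = -7; 11 > -7  true
4) f = 14 lies in [10, 18]  true
5) j = -7, d = -1; -7 < -1  true
6) values -7, 14, 11 are pairwise distinct  true
7) n + j + f = -7 + (-7) + 14 = 0, not 1  false
8) m = 11 = 11 (first disjunct)  true
9) d = -1 is odd  true
10) f = 14 lies in [12, 15]  true
11) n² + d² = (-7)² + (-1)² = 49 + 1 = 50, not 51  false

Constraints 1, 7, 11 are violated.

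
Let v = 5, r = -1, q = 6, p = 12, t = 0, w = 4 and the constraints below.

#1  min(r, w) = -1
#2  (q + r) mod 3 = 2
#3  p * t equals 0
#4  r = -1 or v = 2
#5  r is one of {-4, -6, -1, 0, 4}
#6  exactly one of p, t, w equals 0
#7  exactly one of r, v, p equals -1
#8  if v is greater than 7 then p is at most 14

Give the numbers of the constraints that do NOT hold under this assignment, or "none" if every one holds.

No violations.

#1 min(-1, 4) = -1 — holds.
#2 q + r = 5; 5 mod 3 = 2 — holds.
#3 p * t = 12 * 0 = 0 — holds.
#4 r = -1 = -1 (first disjunct) — holds.
#5 r = -1 is in {-4, -6, -1, 0, 4} — holds.
#6 p=12, t=0, w=4; 1 of them equals 0 — holds.
#7 r=-1, v=5, p=12; 1 of them equals -1 — holds.
#8 v = 5, not > 7; antecedent false, conditional vacuously true — holds.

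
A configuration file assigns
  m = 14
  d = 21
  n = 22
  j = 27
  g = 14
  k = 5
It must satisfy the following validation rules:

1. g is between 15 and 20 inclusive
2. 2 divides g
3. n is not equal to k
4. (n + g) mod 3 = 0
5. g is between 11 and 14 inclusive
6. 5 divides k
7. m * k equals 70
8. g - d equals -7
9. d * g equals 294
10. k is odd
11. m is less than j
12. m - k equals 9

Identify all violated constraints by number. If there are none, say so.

1. g = 14 is outside [15, 20] — violated.
2. 14 / 2 = 7, so 2 divides 14 — OK.
3. n = 22, k = 5; distinct — OK.
4. n + g = 36; 36 mod 3 = 0 — OK.
5. g = 14 lies in [11, 14] — OK.
6. 5 / 5 = 1, so 5 divides 5 — OK.
7. m * k = 14 * 5 = 70 — OK.
8. g - d = 14 - 21 = -7 — OK.
9. d * g = 21 * 14 = 294 — OK.
10. k = 5 is odd — OK.
11. m = 14, j = 27; 14 < 27 — OK.
12. m - k = 14 - 5 = 9 — OK.

No — constraint 1 is not satisfied.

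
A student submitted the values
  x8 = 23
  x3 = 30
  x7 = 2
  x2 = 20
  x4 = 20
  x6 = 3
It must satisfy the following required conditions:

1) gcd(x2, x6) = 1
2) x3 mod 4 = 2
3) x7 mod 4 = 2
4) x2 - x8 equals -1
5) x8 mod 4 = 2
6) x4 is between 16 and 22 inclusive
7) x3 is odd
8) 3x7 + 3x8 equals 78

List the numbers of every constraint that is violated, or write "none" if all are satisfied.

No — constraints 4, 5, 7, 8 are not satisfied.

1) gcd(20, 3) = 1 — holds.
2) 30 mod 4 = 2 — holds.
3) 2 mod 4 = 2 — holds.
4) x2 - x8 = 20 - 23 = -3, not -1 — fails.
5) 23 mod 4 = 3, not 2 — fails.
6) x4 = 20 lies in [16, 22] — holds.
7) x3 = 30 is even — fails.
8) 3x7 + 3x8 = 3(2) + 3(23) = 75, not 78 — fails.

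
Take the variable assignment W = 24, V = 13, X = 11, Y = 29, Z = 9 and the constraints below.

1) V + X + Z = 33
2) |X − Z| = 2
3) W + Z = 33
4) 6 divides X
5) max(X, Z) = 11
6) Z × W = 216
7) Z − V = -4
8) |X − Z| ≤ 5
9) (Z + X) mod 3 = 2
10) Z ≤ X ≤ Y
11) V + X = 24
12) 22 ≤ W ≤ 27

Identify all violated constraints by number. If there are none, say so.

1) V + X + Z = 13 + 11 + 9 = 33 — holds.
2) |11 − 9| = 2 — holds.
3) W + Z = 24 + 9 = 33 — holds.
4) 11 = 6×1 + 5, so 6 does not divide 11 — does not hold.
5) max(11, 9) = 11 — holds.
6) Z × W = 9 × 24 = 216 — holds.
7) Z − V = 9 − 13 = -4 — holds.
8) |11 − 9| = 2; 2 ≤ 5 — holds.
9) Z + X = 20; 20 mod 3 = 2 — holds.
10) values 9 ≤ 11 ≤ 29 — holds.
11) V + X = 13 + 11 = 24 — holds.
12) W = 24 lies in [22, 27] — holds.

Constraint 4 is violated.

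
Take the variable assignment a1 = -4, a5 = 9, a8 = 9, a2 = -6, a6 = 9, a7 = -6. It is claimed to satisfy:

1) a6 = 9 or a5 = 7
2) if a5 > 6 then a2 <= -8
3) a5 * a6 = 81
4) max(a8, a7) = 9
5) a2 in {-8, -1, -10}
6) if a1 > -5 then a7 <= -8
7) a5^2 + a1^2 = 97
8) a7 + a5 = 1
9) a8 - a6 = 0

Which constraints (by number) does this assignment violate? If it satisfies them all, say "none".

No — constraints 2, 5, 6, and 8 are not satisfied.

1) a6 = 9 = 9 (first disjunct) — OK.
2) a5 = 9 > 6, so we need a2 ≤ -8; but a2 = -6 > -8 — violated.
3) a5 * a6 = 9 * 9 = 81 — OK.
4) max(9, -6) = 9 — OK.
5) a2 = -6 is not in {-8, -1, -10} — violated.
6) a1 = -4 > -5, so we need a7 ≤ -8; but a7 = -6 > -8 — violated.
7) a5^2 + a1^2 = 9^2 + (-4)^2 = 81 + 16 = 97 — OK.
8) a7 + a5 = -6 + 9 = 3, not 1 — violated.
9) a8 - a6 = 9 - 9 = 0 — OK.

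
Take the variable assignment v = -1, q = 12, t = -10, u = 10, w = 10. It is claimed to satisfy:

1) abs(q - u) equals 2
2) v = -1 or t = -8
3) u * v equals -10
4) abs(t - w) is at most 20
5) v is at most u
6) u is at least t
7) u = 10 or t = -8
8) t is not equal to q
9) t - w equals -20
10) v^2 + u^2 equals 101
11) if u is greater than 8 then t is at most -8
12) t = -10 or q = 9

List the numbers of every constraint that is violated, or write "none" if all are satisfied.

No violations.

1) abs(12 - 10) = 2  OK
2) v = -1 = -1 (first disjunct)  OK
3) u * v = 10 * (-1) = -10  OK
4) abs(-10 - 10) = 20; 20 ≤ 20  OK
5) v = -1, u = 10; -1 ≤ 10  OK
6) u = 10, t = -10; 10 ≥ -10  OK
7) u = 10 = 10 (first disjunct)  OK
8) t = -10, q = 12; distinct  OK
9) t - w = -10 - 10 = -20  OK
10) v^2 + u^2 = (-1)^2 + 10^2 = 1 + 100 = 101  OK
11) u = 10 > 8, so we need t ≤ -8; t = -10 ≤ -8  OK
12) t = -10 = -10 (first disjunct)  OK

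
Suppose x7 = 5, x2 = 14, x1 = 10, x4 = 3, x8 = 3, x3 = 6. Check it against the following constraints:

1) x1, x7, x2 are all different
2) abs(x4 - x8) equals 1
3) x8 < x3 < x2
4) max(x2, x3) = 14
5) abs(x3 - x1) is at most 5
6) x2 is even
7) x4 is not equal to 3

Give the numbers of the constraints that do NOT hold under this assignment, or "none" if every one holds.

1) values 10, 5, 14 are pairwise distinct  ✔
2) abs(3 - 3) = 0, not 1  ✘
3) values 3 < 6 < 14  ✔
4) max(14, 6) = 14  ✔
5) abs(6 - 10) = 4; 4 ≤ 5  ✔
6) x2 = 14 is even  ✔
7) x4 = 3, but 3 is required to differ  ✘

No — constraints 2 and 7 are not satisfied.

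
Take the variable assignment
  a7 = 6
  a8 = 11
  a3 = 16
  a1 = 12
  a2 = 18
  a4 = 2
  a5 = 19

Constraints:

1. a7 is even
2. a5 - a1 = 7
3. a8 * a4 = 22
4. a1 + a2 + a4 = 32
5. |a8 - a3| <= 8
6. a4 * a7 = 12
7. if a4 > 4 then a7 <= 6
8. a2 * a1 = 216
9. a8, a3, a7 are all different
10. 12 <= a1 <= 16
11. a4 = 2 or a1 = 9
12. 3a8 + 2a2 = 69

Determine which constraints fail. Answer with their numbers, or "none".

No violations.

1. a7 = 6 is even — satisfied.
2. a5 - a1 = 19 - 12 = 7 — satisfied.
3. a8 * a4 = 11 * 2 = 22 — satisfied.
4. a1 + a2 + a4 = 12 + 18 + 2 = 32 — satisfied.
5. |11 - 16| = 5; 5 ≤ 8 — satisfied.
6. a4 * a7 = 2 * 6 = 12 — satisfied.
7. a4 = 2, not > 4; antecedent false, conditional vacuously true — satisfied.
8. a2 * a1 = 18 * 12 = 216 — satisfied.
9. values 11, 16, 6 are pairwise distinct — satisfied.
10. a1 = 12 lies in [12, 16] — satisfied.
11. a4 = 2 = 2 (first disjunct) — satisfied.
12. 3a8 + 2a2 = 3(11) + 2(18) = 69 — satisfied.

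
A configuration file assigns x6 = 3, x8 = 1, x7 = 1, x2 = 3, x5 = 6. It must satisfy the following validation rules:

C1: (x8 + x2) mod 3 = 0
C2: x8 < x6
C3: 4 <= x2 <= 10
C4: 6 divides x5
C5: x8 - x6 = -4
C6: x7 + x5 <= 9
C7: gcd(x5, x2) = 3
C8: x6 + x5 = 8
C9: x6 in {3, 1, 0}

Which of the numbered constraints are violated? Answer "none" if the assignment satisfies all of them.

C1: x8 + x2 = 4; 4 mod 3 = 1, not 0 — does not hold.
C2: x8 = 1, x6 = 3; 1 < 3 — holds.
C3: x2 = 3 is outside [4, 10] — does not hold.
C4: 6 / 6 = 1, so 6 divides 6 — holds.
C5: x8 - x6 = 1 - 3 = -2, not -4 — does not hold.
C6: x7 + x5 = 1 + 6 = 7; 7 ≤ 9 — holds.
C7: gcd(6, 3) = 3 — holds.
C8: x6 + x5 = 3 + 6 = 9, not 8 — does not hold.
C9: x6 = 3 is in {3, 1, 0} — holds.

The assignment fails constraints 1, 3, 5, 8.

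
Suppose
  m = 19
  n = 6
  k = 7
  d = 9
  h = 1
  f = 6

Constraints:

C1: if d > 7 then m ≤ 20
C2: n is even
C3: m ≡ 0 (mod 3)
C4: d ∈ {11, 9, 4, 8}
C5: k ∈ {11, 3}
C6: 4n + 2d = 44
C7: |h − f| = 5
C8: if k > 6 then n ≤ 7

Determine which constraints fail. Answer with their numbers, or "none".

No — constraints 3, 5, 6 are not satisfied.

C1: d = 9 > 7, so we need m ≤ 20; m = 19 ≤ 20 — holds.
C2: n = 6 is even — holds.
C3: 19 mod 3 = 1, not 0 — does not hold.
C4: d = 9 is in {11, 9, 4, 8} — holds.
C5: k = 7 is not in {11, 3} — does not hold.
C6: 4n + 2d = 4(6) + 2(9) = 42, not 44 — does not hold.
C7: |1 − 6| = 5 — holds.
C8: k = 7 > 6, so we need n ≤ 7; n = 6 ≤ 7 — holds.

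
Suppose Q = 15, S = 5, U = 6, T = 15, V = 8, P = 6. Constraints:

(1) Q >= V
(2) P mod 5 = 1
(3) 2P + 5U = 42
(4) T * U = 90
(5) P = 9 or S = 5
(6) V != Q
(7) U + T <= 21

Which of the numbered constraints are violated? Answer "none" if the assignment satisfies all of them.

No violations.

(1) Q = 15, V = 8; 15 ≥ 8 — holds.
(2) 6 mod 5 = 1 — holds.
(3) 2P + 5U = 2(6) + 5(6) = 42 — holds.
(4) T * U = 15 * 6 = 90 — holds.
(5) P = 6 ≠ 9, but S = 5 = 5 (second disjunct) — holds.
(6) V = 8, Q = 15; distinct — holds.
(7) U + T = 6 + 15 = 21; 21 ≤ 21 — holds.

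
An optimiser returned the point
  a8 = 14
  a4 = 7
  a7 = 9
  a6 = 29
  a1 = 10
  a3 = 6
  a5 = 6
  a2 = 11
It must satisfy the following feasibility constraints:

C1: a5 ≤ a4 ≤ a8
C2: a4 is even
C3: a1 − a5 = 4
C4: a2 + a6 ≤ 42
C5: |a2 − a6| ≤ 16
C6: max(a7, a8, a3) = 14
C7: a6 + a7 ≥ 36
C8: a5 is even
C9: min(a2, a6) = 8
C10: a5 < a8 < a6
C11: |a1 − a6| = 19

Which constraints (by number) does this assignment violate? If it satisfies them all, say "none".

C1: values 6 ≤ 7 ≤ 14 — satisfied.
C2: a4 = 7 is odd — violated.
C3: a1 − a5 = 10 − 6 = 4 — satisfied.
C4: a2 + a6 = 11 + 29 = 40; 40 ≤ 42 — satisfied.
C5: |11 − 29| = 18; 18 > 16, exceeds bound 16 — violated.
C6: max(9, 14, 6) = 14 — satisfied.
C7: a6 + a7 = 29 + 9 = 38; 38 ≥ 36 — satisfied.
C8: a5 = 6 is even — satisfied.
C9: min(11, 29) = 11, not 8 — violated.
C10: values 6 < 14 < 29 — satisfied.
C11: |10 − 29| = 19 — satisfied.

No — constraints 2, 5, 9 are not satisfied.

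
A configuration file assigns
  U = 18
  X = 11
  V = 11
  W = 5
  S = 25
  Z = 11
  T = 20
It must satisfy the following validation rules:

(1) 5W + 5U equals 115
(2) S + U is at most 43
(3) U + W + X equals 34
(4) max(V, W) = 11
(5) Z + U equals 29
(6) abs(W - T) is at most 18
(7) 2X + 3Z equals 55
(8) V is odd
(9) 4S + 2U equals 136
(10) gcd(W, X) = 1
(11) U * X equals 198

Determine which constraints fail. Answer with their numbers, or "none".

(1) 5W + 5U = 5(5) + 5(18) = 115  true
(2) S + U = 25 + 18 = 43; 43 ≤ 43  true
(3) U + W + X = 18 + 5 + 11 = 34  true
(4) max(11, 5) = 11  true
(5) Z + U = 11 + 18 = 29  true
(6) abs(5 - 20) = 15; 15 ≤ 18  true
(7) 2X + 3Z = 2(11) + 3(11) = 55  true
(8) V = 11 is odd  true
(9) 4S + 2U = 4(25) + 2(18) = 136  true
(10) gcd(5, 11) = 1  true
(11) U * X = 18 * 11 = 198  true

All constraints are satisfied.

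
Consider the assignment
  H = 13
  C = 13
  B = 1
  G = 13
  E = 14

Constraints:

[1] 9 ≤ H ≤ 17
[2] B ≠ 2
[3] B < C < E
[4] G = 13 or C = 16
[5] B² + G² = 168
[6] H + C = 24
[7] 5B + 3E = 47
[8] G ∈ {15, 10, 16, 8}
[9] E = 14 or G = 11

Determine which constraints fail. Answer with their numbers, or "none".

Constraints 5, 6, 8 are violated.

[1] H = 13 lies in [9, 17] — OK.
[2] B = 1, and 1 ≠ 2 — OK.
[3] values 1 < 13 < 14 — OK.
[4] G = 13 = 13 (first disjunct) — OK.
[5] B² + G² = 1² + 13² = 1 + 169 = 170, not 168 — violated.
[6] H + C = 13 + 13 = 26, not 24 — violated.
[7] 5B + 3E = 5(1) + 3(14) = 47 — OK.
[8] G = 13 is not in {15, 10, 16, 8} — violated.
[9] E = 14 = 14 (first disjunct) — OK.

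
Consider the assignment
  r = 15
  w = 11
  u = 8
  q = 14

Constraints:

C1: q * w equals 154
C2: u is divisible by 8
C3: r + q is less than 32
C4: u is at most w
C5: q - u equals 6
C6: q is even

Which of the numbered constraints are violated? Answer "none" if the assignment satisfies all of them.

None — every constraint holds.

C1: q * w = 14 * 11 = 154 — holds.
C2: 8 / 8 = 1, so 8 divides 8 — holds.
C3: r + q = 15 + 14 = 29; 29 < 32 — holds.
C4: u = 8, w = 11; 8 ≤ 11 — holds.
C5: q - u = 14 - 8 = 6 — holds.
C6: q = 14 is even — holds.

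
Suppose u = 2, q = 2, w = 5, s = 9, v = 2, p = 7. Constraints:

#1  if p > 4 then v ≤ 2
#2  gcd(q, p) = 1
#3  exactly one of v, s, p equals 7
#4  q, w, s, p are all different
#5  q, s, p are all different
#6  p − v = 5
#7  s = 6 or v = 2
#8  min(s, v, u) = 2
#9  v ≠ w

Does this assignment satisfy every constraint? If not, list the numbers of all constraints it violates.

#1 p = 7 > 4, so we need v ≤ 2; v = 2 ≤ 2 — holds.
#2 gcd(2, 7) = 1 — holds.
#3 v=2, s=9, p=7; 1 of them equals 7 — holds.
#4 values 2, 5, 9, 7 are pairwise distinct — holds.
#5 values 2, 9, 7 are pairwise distinct — holds.
#6 p − v = 7 − 2 = 5 — holds.
#7 s = 9 ≠ 6, but v = 2 = 2 (second disjunct) — holds.
#8 min(9, 2, 2) = 2 — holds.
#9 v = 2, w = 5; distinct — holds.

No violations.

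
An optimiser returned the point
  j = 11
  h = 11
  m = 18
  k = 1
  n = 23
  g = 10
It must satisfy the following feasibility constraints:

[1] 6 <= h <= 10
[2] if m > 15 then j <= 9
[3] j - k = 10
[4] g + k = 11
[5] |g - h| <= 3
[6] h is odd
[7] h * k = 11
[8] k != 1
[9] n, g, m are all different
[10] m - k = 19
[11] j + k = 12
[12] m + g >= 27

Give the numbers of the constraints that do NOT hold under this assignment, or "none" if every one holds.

The assignment fails constraints 1, 2, 8, 10.

[1] h = 11 is outside [6, 10] — fails.
[2] m = 18 > 15, so we need j ≤ 9; but j = 11 > 9 — fails.
[3] j - k = 11 - 1 = 10 — holds.
[4] g + k = 10 + 1 = 11 — holds.
[5] |10 - 11| = 1; 1 ≤ 3 — holds.
[6] h = 11 is odd — holds.
[7] h * k = 11 * 1 = 11 — holds.
[8] k = 1, but 1 is required to differ — fails.
[9] values 23, 10, 18 are pairwise distinct — holds.
[10] m - k = 18 - 1 = 17, not 19 — fails.
[11] j + k = 11 + 1 = 12 — holds.
[12] m + g = 18 + 10 = 28; 28 ≥ 27 — holds.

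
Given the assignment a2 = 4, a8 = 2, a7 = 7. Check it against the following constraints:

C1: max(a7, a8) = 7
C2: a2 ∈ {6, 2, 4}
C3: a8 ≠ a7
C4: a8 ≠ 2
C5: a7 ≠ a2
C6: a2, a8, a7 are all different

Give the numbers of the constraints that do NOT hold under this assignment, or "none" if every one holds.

The assignment fails constraint 4.

C1: max(7, 2) = 7 — holds.
C2: a2 = 4 is in {6, 2, 4} — holds.
C3: a8 = 2, a7 = 7; distinct — holds.
C4: a8 = 2, but 2 is required to differ — fails.
C5: a7 = 7, a2 = 4; distinct — holds.
C6: values 4, 2, 7 are pairwise distinct — holds.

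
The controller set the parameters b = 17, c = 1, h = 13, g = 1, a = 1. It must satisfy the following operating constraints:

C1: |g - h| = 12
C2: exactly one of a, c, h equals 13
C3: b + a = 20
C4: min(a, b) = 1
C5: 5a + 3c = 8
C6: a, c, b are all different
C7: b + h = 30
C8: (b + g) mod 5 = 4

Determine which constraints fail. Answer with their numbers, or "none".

The assignment fails constraints 3, 6, 8.

C1: |1 - 13| = 12  ✔
C2: a=1, c=1, h=13; 1 of them equals 13  ✔
C3: b + a = 17 + 1 = 18, not 20  ✘
C4: min(1, 17) = 1  ✔
C5: 5a + 3c = 5(1) + 3(1) = 8  ✔
C6: a = c = 1, not all different  ✘
C7: b + h = 17 + 13 = 30  ✔
C8: b + g = 18; 18 mod 5 = 3, not 4  ✘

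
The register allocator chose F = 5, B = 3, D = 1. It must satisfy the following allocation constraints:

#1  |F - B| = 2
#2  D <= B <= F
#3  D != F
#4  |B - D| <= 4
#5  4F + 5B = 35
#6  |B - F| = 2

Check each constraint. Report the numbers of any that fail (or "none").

#1 |5 - 3| = 2 — holds.
#2 values 1 <= 3 <= 5 — holds.
#3 D = 1, F = 5; distinct — holds.
#4 |3 - 1| = 2; 2 ≤ 4 — holds.
#5 4F + 5B = 4(5) + 5(3) = 35 — holds.
#6 |3 - 5| = 2 — holds.

None — every constraint holds.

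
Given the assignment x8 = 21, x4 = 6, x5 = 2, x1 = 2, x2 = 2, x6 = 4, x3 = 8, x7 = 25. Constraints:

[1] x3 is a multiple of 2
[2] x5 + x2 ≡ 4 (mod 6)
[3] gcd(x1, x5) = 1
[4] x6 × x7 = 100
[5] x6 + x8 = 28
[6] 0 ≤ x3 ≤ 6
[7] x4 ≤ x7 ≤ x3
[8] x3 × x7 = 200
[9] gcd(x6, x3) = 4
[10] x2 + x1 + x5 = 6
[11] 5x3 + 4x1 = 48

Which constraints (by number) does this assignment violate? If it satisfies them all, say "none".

[1] 8 / 2 = 4, so 2 divides 8 — OK.
[2] x5 + x2 = 4; 4 mod 6 = 4 — OK.
[3] gcd(2, 2) = 2, not 1 — violated.
[4] x6 × x7 = 4 × 25 = 100 — OK.
[5] x6 + x8 = 4 + 21 = 25, not 28 — violated.
[6] x3 = 8 is outside [0, 6] — violated.
[7] values 6, 25, 8; x7 = 25 is not ≤ x3 = 8 — violated.
[8] x3 × x7 = 8 × 25 = 200 — OK.
[9] gcd(4, 8) = 4 — OK.
[10] x2 + x1 + x5 = 2 + 2 + 2 = 6 — OK.
[11] 5x3 + 4x1 = 5(8) + 4(2) = 48 — OK.

Constraints 3, 5, 6, and 7 are violated.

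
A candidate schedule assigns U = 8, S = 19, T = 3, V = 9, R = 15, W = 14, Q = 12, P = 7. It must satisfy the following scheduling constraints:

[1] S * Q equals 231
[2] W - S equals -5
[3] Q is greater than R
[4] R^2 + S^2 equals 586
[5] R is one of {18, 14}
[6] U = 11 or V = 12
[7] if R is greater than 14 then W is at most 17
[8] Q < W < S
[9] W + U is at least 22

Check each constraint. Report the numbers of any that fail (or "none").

The assignment fails constraints 1, 3, 5, and 6.

[1] S * Q = 19 * 12 = 228, not 231  ✗
[2] W - S = 14 - 19 = -5  ✓
[3] Q = 12, R = 15; 12 ≤ 15 (want >)  ✗
[4] R^2 + S^2 = 15^2 + 19^2 = 225 + 361 = 586  ✓
[5] R = 15 is not in {18, 14}  ✗
[6] U = 8 ≠ 11 and V = 9 ≠ 12; both disjuncts false  ✗
[7] R = 15 > 14, so we need W ≤ 17; W = 14 ≤ 17  ✓
[8] values 12 < 14 < 19  ✓
[9] W + U = 14 + 8 = 22; 22 ≥ 22  ✓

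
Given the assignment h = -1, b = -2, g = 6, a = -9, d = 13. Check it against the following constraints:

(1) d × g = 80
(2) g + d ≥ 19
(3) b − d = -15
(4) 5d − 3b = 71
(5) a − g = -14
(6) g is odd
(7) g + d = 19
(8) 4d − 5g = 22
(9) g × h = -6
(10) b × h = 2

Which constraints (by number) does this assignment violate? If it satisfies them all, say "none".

No — constraints 1, 5, and 6 are not satisfied.

(1) d × g = 13 × 6 = 78, not 80  no
(2) g + d = 6 + 13 = 19; 19 ≥ 19  yes
(3) b − d = -2 − 13 = -15  yes
(4) 5d − 3b = 5(13) − 3(-2) = 71  yes
(5) a − g = -9 − 6 = -15, not -14  no
(6) g = 6 is even  no
(7) g + d = 6 + 13 = 19  yes
(8) 4d − 5g = 4(13) − 5(6) = 22  yes
(9) g × h = 6 × (-1) = -6  yes
(10) b × h = -2 × (-1) = 2  yes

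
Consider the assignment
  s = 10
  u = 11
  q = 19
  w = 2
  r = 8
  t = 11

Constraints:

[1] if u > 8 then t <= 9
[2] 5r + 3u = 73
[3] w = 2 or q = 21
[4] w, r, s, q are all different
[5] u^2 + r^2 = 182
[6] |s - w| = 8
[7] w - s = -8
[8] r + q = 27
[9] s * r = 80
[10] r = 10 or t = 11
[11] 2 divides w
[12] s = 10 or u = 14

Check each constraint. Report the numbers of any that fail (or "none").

[1] u = 11 > 8, so we need t ≤ 9; but t = 11 > 9 — violated.
[2] 5r + 3u = 5(8) + 3(11) = 73 — satisfied.
[3] w = 2 = 2 (first disjunct) — satisfied.
[4] values 2, 8, 10, 19 are pairwise distinct — satisfied.
[5] u^2 + r^2 = 11^2 + 8^2 = 121 + 64 = 185, not 182 — violated.
[6] |10 - 2| = 8 — satisfied.
[7] w - s = 2 - 10 = -8 — satisfied.
[8] r + q = 8 + 19 = 27 — satisfied.
[9] s * r = 10 * 8 = 80 — satisfied.
[10] r = 8 ≠ 10, but t = 11 = 11 (second disjunct) — satisfied.
[11] 2 / 2 = 1, so 2 divides 2 — satisfied.
[12] s = 10 = 10 (first disjunct) — satisfied.

Violated: 1 and 5.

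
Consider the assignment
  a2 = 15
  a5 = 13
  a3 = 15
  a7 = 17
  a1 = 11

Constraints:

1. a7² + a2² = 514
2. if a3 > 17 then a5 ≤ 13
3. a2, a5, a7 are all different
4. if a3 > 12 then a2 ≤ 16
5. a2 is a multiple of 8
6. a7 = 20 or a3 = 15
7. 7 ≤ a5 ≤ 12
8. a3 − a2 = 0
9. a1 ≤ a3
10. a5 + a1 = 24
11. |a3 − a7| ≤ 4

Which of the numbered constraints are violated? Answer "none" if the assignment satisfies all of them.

No — constraints 5 and 7 are not satisfied.

1. a7² + a2² = 17² + 15² = 289 + 225 = 514  yes
2. a3 = 15, not > 17; antecedent false, conditional vacuously true  yes
3. values 15, 13, 17 are pairwise distinct  yes
4. a3 = 15 > 12, so we need a2 ≤ 16; a2 = 15 ≤ 16  yes
5. 15 = 8×1 + 7, so 8 does not divide 15  no
6. a7 = 17 ≠ 20, but a3 = 15 = 15 (second disjunct)  yes
7. a5 = 13 is outside [7, 12]  no
8. a3 − a2 = 15 − 15 = 0  yes
9. a1 = 11, a3 = 15; 11 ≤ 15  yes
10. a5 + a1 = 13 + 11 = 24  yes
11. |15 − 17| = 2; 2 ≤ 4  yes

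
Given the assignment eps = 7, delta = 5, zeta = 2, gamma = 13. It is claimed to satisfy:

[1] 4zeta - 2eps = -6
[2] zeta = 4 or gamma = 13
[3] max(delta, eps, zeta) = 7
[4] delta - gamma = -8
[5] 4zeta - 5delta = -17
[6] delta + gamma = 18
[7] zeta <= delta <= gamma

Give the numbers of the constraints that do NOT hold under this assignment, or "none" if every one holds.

[1] 4zeta - 2eps = 4(2) - 2(7) = -6  ✔
[2] zeta = 2 ≠ 4, but gamma = 13 = 13 (second disjunct)  ✔
[3] max(5, 7, 2) = 7  ✔
[4] delta - gamma = 5 - 13 = -8  ✔
[5] 4zeta - 5delta = 4(2) - 5(5) = -17  ✔
[6] delta + gamma = 5 + 13 = 18  ✔
[7] values 2 <= 5 <= 13  ✔

No violations.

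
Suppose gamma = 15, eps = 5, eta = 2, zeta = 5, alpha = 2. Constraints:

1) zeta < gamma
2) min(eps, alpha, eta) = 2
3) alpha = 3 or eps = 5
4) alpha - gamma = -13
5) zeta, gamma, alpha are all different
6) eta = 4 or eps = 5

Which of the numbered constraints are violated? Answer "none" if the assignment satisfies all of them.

Yes — all constraints hold.

1) zeta = 5, gamma = 15; 5 < 15 — OK.
2) min(5, 2, 2) = 2 — OK.
3) alpha = 2 ≠ 3, but eps = 5 = 5 (second disjunct) — OK.
4) alpha - gamma = 2 - 15 = -13 — OK.
5) values 5, 15, 2 are pairwise distinct — OK.
6) eta = 2 ≠ 4, but eps = 5 = 5 (second disjunct) — OK.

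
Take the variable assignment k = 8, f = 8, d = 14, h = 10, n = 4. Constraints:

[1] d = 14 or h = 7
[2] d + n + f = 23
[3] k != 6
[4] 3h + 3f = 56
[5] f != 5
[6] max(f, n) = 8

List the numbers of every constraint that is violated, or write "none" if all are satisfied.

Constraints 2, 4 do not hold.

[1] d = 14 = 14 (first disjunct)  ✓
[2] d + n + f = 14 + 4 + 8 = 26, not 23  ✗
[3] k = 8, and 8 ≠ 6  ✓
[4] 3h + 3f = 3(10) + 3(8) = 54, not 56  ✗
[5] f = 8, and 8 ≠ 5  ✓
[6] max(8, 4) = 8  ✓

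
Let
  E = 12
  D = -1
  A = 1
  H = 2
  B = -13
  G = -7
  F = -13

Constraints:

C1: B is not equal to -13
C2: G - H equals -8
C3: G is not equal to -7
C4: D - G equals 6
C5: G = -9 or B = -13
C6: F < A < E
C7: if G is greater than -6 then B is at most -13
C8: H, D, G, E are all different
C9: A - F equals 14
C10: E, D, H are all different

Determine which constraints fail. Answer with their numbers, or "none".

C1: B = -13, but -13 is required to differ  no
C2: G - H = -7 - 2 = -9, not -8  no
C3: G = -7, but -7 is required to differ  no
C4: D - G = -1 - (-7) = 6  yes
C5: G = -7 ≠ -9, but B = -13 = -13 (second disjunct)  yes
C6: values -13 < 1 < 12  yes
C7: G = -7, not > -6; antecedent false, conditional vacuously true  yes
C8: values 2, -1, -7, 12 are pairwise distinct  yes
C9: A - F = 1 - (-13) = 14  yes
C10: values 12, -1, 2 are pairwise distinct  yes

The assignment fails constraints 1, 2, and 3.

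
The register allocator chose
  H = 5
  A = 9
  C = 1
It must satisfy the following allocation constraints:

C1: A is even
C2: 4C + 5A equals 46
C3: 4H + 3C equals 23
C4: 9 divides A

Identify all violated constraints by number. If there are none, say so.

C1: A = 9 is odd — fails.
C2: 4C + 5A = 4(1) + 5(9) = 49, not 46 — fails.
C3: 4H + 3C = 4(5) + 3(1) = 23 — holds.
C4: 9 / 9 = 1, so 9 divides 9 — holds.

Constraints 1, 2 are violated.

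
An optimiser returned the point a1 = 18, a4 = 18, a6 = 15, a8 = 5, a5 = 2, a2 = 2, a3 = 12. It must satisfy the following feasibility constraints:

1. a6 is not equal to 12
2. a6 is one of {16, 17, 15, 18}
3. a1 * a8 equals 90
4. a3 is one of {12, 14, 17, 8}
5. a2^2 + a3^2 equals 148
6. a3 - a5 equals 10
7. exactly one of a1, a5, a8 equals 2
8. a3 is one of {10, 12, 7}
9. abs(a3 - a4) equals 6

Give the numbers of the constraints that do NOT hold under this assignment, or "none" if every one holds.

None — every constraint holds.

1. a6 = 15, and 15 ≠ 12 — holds.
2. a6 = 15 is in {16, 17, 15, 18} — holds.
3. a1 * a8 = 18 * 5 = 90 — holds.
4. a3 = 12 is in {12, 14, 17, 8} — holds.
5. a2^2 + a3^2 = 2^2 + 12^2 = 4 + 144 = 148 — holds.
6. a3 - a5 = 12 - 2 = 10 — holds.
7. a1=18, a5=2, a8=5; 1 of them equals 2 — holds.
8. a3 = 12 is in {10, 12, 7} — holds.
9. abs(12 - 18) = 6 — holds.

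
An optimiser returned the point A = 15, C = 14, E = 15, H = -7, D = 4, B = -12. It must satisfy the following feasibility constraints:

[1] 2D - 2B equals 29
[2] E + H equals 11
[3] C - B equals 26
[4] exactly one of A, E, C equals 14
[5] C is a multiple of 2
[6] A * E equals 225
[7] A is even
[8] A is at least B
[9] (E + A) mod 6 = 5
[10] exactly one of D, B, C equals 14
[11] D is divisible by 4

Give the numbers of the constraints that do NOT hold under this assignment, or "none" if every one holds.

No — constraints 1, 2, 7, 9 are not satisfied.

[1] 2D - 2B = 2(4) - 2(-12) = 32, not 29  no
[2] E + H = 15 + (-7) = 8, not 11  no
[3] C - B = 14 - (-12) = 26  yes
[4] A=15, E=15, C=14; 1 of them equals 14  yes
[5] 14 / 2 = 7, so 2 divides 14  yes
[6] A * E = 15 * 15 = 225  yes
[7] A = 15 is odd  no
[8] A = 15, B = -12; 15 ≥ -12  yes
[9] E + A = 30; 30 mod 6 = 0, not 5  no
[10] D=4, B=-12, C=14; 1 of them equals 14  yes
[11] 4 / 4 = 1, so 4 divides 4  yes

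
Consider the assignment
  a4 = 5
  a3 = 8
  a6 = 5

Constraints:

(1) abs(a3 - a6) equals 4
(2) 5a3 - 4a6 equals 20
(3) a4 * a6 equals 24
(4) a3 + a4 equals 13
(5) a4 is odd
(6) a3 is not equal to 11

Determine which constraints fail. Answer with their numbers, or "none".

(1) abs(8 - 5) = 3, not 4 — violated.
(2) 5a3 - 4a6 = 5(8) - 4(5) = 20 — satisfied.
(3) a4 * a6 = 5 * 5 = 25, not 24 — violated.
(4) a3 + a4 = 8 + 5 = 13 — satisfied.
(5) a4 = 5 is odd — satisfied.
(6) a3 = 8, and 8 ≠ 11 — satisfied.

The assignment fails constraints 1, 3.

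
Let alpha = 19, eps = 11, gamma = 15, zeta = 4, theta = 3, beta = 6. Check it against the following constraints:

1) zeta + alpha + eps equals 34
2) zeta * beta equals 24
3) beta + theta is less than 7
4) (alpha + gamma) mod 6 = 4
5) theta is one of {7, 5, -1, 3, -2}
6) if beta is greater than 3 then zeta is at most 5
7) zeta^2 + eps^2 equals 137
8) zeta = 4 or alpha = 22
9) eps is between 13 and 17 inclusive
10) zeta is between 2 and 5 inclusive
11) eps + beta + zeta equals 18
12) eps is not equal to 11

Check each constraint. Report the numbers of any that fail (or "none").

1) zeta + alpha + eps = 4 + 19 + 11 = 34  ✓
2) zeta * beta = 4 * 6 = 24  ✓
3) beta + theta = 6 + 3 = 9; 9 ≥ 7, bound 7 not met  ✗
4) alpha + gamma = 34; 34 mod 6 = 4  ✓
5) theta = 3 is in {7, 5, -1, 3, -2}  ✓
6) beta = 6 > 3, so we need zeta ≤ 5; zeta = 4 ≤ 5  ✓
7) zeta^2 + eps^2 = 4^2 + 11^2 = 16 + 121 = 137  ✓
8) zeta = 4 = 4 (first disjunct)  ✓
9) eps = 11 is outside [13, 17]  ✗
10) zeta = 4 lies in [2, 5]  ✓
11) eps + beta + zeta = 11 + 6 + 4 = 21, not 18  ✗
12) eps = 11, but 11 is required to differ  ✗

Violated: 3, 9, 11, 12.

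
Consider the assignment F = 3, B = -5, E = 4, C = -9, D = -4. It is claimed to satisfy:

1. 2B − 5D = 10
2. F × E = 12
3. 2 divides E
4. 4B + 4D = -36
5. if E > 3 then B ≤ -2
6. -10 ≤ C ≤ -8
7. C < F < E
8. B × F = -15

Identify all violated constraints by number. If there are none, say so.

1. 2B − 5D = 2(-5) − 5(-4) = 10  true
2. F × E = 3 × 4 = 12  true
3. 4 / 2 = 2, so 2 divides 4  true
4. 4B + 4D = 4(-5) + 4(-4) = -36  true
5. E = 4 > 3, so we need B ≤ -2; B = -5 ≤ -2  true
6. C = -9 lies in [-10, -8]  true
7. values -9 < 3 < 4  true
8. B × F = -5 × 3 = -15  true

All constraints are satisfied.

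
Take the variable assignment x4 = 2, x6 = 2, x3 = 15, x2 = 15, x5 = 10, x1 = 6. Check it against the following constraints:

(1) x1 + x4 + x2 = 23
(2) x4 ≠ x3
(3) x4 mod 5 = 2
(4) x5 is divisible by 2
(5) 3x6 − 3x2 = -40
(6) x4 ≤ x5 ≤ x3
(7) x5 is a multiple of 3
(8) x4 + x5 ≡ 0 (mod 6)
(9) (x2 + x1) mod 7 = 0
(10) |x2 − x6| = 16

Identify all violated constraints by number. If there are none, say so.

Constraints 5, 7, 10 are violated.

(1) x1 + x4 + x2 = 6 + 2 + 15 = 23  yes
(2) x4 = 2, x3 = 15; distinct  yes
(3) 2 mod 5 = 2  yes
(4) 10 / 2 = 5, so 2 divides 10  yes
(5) 3x6 − 3x2 = 3(2) − 3(15) = -39, not -40  no
(6) values 2 ≤ 10 ≤ 15  yes
(7) 10 = 3×3 + 1, so 3 does not divide 10  no
(8) x4 + x5 = 12; 12 mod 6 = 0  yes
(9) x2 + x1 = 21; 21 mod 7 = 0  yes
(10) |15 − 2| = 13, not 16  no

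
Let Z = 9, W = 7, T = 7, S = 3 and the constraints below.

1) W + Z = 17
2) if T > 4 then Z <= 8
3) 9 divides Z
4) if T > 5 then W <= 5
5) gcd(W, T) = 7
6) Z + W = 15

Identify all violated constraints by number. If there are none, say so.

Violated: 1, 2, 4, and 6.

1) W + Z = 7 + 9 = 16, not 17  no
2) T = 7 > 4, so we need Z ≤ 8; but Z = 9 > 8  no
3) 9 / 9 = 1, so 9 divides 9  yes
4) T = 7 > 5, so we need W ≤ 5; but W = 7 > 5  no
5) gcd(7, 7) = 7  yes
6) Z + W = 9 + 7 = 16, not 15  no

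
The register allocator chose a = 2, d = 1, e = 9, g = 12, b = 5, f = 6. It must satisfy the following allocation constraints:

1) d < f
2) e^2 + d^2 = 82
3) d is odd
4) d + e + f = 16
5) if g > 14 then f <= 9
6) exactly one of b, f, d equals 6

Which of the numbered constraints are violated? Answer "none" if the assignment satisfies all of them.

1) d = 1, f = 6; 1 < 6  holds
2) e^2 + d^2 = 9^2 + 1^2 = 81 + 1 = 82  holds
3) d = 1 is odd  holds
4) d + e + f = 1 + 9 + 6 = 16  holds
5) g = 12, not > 14; antecedent false, conditional vacuously true  holds
6) b=5, f=6, d=1; 1 of them equals 6  holds

None — every constraint holds.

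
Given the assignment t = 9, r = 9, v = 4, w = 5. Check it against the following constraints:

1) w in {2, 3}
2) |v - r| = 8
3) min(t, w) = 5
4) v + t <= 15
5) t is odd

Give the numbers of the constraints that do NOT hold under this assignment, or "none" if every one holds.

Violated: 1, 2.

1) w = 5 is not in {2, 3}  no
2) |4 - 9| = 5, not 8  no
3) min(9, 5) = 5  yes
4) v + t = 4 + 9 = 13; 13 ≤ 15  yes
5) t = 9 is odd  yes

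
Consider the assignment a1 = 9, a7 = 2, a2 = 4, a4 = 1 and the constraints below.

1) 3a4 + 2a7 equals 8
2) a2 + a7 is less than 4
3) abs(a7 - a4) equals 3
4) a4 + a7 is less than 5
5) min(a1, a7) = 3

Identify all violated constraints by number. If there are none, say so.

1) 3a4 + 2a7 = 3(1) + 2(2) = 7, not 8  false
2) a2 + a7 = 4 + 2 = 6; 6 ≥ 4, bound 4 not met  false
3) abs(2 - 1) = 1, not 3  false
4) a4 + a7 = 1 + 2 = 3; 3 < 5  true
5) min(9, 2) = 2, not 3  false

No — constraints 1, 2, 3, and 5 are not satisfied.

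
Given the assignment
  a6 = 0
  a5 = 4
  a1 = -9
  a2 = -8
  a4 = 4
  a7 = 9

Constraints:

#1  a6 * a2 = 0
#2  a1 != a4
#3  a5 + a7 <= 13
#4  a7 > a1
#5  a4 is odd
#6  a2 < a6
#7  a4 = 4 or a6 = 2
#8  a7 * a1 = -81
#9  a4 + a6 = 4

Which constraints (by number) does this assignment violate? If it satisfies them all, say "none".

Constraint 5 is violated.

#1 a6 * a2 = 0 * (-8) = 0  OK
#2 a1 = -9, a4 = 4; distinct  OK
#3 a5 + a7 = 4 + 9 = 13; 13 ≤ 13  OK
#4 a7 = 9, a1 = -9; 9 > -9  OK
#5 a4 = 4 is even  FAIL
#6 a2 = -8, a6 = 0; -8 < 0  OK
#7 a4 = 4 = 4 (first disjunct)  OK
#8 a7 * a1 = 9 * (-9) = -81  OK
#9 a4 + a6 = 4 + 0 = 4  OK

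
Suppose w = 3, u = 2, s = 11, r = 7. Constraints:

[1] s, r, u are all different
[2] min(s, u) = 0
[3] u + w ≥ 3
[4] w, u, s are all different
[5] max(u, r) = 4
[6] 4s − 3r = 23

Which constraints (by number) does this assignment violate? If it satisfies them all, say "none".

[1] values 11, 7, 2 are pairwise distinct — holds.
[2] min(11, 2) = 2, not 0 — does not hold.
[3] u + w = 2 + 3 = 5; 5 ≥ 3 — holds.
[4] values 3, 2, 11 are pairwise distinct — holds.
[5] max(2, 7) = 7, not 4 — does not hold.
[6] 4s − 3r = 4(11) − 3(7) = 23 — holds.

Violated: 2 and 5.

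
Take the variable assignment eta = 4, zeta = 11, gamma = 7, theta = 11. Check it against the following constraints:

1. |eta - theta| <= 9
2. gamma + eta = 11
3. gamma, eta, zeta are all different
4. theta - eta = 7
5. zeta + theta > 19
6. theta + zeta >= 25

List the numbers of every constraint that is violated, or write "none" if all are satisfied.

1. |4 - 11| = 7; 7 ≤ 9 — holds.
2. gamma + eta = 7 + 4 = 11 — holds.
3. values 7, 4, 11 are pairwise distinct — holds.
4. theta - eta = 11 - 4 = 7 — holds.
5. zeta + theta = 11 + 11 = 22; 22 > 19 — holds.
6. theta + zeta = 11 + 11 = 22; 22 < 25, bound 25 not met — does not hold.

The assignment fails constraint 6.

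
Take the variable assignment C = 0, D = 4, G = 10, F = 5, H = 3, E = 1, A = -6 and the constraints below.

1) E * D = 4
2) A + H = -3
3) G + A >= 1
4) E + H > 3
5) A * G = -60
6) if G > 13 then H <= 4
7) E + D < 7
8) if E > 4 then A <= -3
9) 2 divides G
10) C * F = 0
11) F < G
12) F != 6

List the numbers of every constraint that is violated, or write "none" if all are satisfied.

No violations.

1) E * D = 1 * 4 = 4  yes
2) A + H = -6 + 3 = -3  yes
3) G + A = 10 + (-6) = 4; 4 ≥ 1  yes
4) E + H = 1 + 3 = 4; 4 > 3  yes
5) A * G = -6 * 10 = -60  yes
6) G = 10, not > 13; antecedent false, conditional vacuously true  yes
7) E + D = 1 + 4 = 5; 5 < 7  yes
8) E = 1, not > 4; antecedent false, conditional vacuously true  yes
9) 10 / 2 = 5, so 2 divides 10  yes
10) C * F = 0 * 5 = 0  yes
11) F = 5, G = 10; 5 < 10  yes
12) F = 5, and 5 ≠ 6  yes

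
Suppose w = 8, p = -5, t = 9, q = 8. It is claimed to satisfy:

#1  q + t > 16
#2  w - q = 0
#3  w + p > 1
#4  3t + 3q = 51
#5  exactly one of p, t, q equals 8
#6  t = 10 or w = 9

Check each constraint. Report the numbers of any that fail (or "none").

Constraint 6 is violated.

#1 q + t = 8 + 9 = 17; 17 > 16 — OK.
#2 w - q = 8 - 8 = 0 — OK.
#3 w + p = 8 + (-5) = 3; 3 > 1 — OK.
#4 3t + 3q = 3(9) + 3(8) = 51 — OK.
#5 p=-5, t=9, q=8; 1 of them equals 8 — OK.
#6 t = 9 ≠ 10 and w = 8 ≠ 9; both disjuncts false — violated.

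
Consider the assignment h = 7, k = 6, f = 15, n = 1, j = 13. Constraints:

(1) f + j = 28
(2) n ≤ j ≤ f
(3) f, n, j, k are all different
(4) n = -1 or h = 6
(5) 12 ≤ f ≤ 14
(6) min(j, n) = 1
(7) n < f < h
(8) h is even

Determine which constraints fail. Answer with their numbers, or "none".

(1) f + j = 15 + 13 = 28 — holds.
(2) values 1 ≤ 13 ≤ 15 — holds.
(3) values 15, 1, 13, 6 are pairwise distinct — holds.
(4) n = 1 ≠ -1 and h = 7 ≠ 6; both disjuncts false — does not hold.
(5) f = 15 is outside [12, 14] — does not hold.
(6) min(13, 1) = 1 — holds.
(7) values 1, 15, 7; f = 15 is not < h = 7 — does not hold.
(8) h = 7 is odd — does not hold.

The assignment fails constraints 4, 5, 7, and 8.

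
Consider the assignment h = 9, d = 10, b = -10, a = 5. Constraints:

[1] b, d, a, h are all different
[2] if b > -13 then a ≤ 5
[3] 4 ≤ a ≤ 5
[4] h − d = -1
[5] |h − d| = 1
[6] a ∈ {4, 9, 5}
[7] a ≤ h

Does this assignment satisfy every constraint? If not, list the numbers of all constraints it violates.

The assignment satisfies every constraint.

[1] values -10, 10, 5, 9 are pairwise distinct  holds
[2] b = -10 > -13, so we need a ≤ 5; a = 5 ≤ 5  holds
[3] a = 5 lies in [4, 5]  holds
[4] h − d = 9 − 10 = -1  holds
[5] |9 − 10| = 1  holds
[6] a = 5 is in {4, 9, 5}  holds
[7] a = 5, h = 9; 5 ≤ 9  holds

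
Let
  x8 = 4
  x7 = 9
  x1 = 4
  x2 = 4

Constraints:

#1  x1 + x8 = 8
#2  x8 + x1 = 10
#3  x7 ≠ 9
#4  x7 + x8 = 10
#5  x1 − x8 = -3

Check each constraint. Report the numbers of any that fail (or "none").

#1 x1 + x8 = 4 + 4 = 8 — holds.
#2 x8 + x1 = 4 + 4 = 8, not 10 — does not hold.
#3 x7 = 9, but 9 is required to differ — does not hold.
#4 x7 + x8 = 9 + 4 = 13, not 10 — does not hold.
#5 x1 − x8 = 4 − 4 = 0, not -3 — does not hold.

The assignment fails constraints 2, 3, 4, 5.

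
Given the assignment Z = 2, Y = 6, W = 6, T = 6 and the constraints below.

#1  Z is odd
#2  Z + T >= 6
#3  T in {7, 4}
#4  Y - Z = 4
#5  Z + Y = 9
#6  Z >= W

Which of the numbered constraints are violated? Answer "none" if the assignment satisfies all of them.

#1 Z = 2 is even — does not hold.
#2 Z + T = 2 + 6 = 8; 8 ≥ 6 — holds.
#3 T = 6 is not in {7, 4} — does not hold.
#4 Y - Z = 6 - 2 = 4 — holds.
#5 Z + Y = 2 + 6 = 8, not 9 — does not hold.
#6 Z = 2, W = 6; 2 < 6 (want ≥) — does not hold.

Constraints 1, 3, 5, 6 are violated.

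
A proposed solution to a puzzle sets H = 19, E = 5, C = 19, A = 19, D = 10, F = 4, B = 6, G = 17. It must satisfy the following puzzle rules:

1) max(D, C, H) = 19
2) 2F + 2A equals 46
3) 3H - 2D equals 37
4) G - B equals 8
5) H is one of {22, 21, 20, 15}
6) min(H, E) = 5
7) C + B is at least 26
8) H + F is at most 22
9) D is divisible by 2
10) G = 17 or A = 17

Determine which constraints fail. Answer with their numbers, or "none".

1) max(10, 19, 19) = 19 — holds.
2) 2F + 2A = 2(4) + 2(19) = 46 — holds.
3) 3H - 2D = 3(19) - 2(10) = 37 — holds.
4) G - B = 17 - 6 = 11, not 8 — fails.
5) H = 19 is not in {22, 21, 20, 15} — fails.
6) min(19, 5) = 5 — holds.
7) C + B = 19 + 6 = 25; 25 < 26, bound 26 not met — fails.
8) H + F = 19 + 4 = 23; 23 > 22, bound 22 not met — fails.
9) 10 / 2 = 5, so 2 divides 10 — holds.
10) G = 17 = 17 (first disjunct) — holds.

Violated: 4, 5, 7, and 8.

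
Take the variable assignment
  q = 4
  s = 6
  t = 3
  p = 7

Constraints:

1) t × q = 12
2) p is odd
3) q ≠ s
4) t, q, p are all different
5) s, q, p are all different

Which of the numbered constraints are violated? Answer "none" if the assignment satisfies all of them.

No violations.

1) t × q = 3 × 4 = 12 — satisfied.
2) p = 7 is odd — satisfied.
3) q = 4, s = 6; distinct — satisfied.
4) values 3, 4, 7 are pairwise distinct — satisfied.
5) values 6, 4, 7 are pairwise distinct — satisfied.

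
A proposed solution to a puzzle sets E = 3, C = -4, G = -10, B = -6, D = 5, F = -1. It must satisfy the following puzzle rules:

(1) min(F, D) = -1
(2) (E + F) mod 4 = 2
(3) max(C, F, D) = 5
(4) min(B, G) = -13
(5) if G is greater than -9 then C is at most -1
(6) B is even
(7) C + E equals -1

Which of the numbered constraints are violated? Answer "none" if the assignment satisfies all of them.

(1) min(-1, 5) = -1 — holds.
(2) E + F = 2; 2 mod 4 = 2 — holds.
(3) max(-4, -1, 5) = 5 — holds.
(4) min(-6, -10) = -10, not -13 — fails.
(5) G = -10, not > -9; antecedent false, conditional vacuously true — holds.
(6) B = -6 is even — holds.
(7) C + E = -4 + 3 = -1 — holds.

The assignment fails constraint 4.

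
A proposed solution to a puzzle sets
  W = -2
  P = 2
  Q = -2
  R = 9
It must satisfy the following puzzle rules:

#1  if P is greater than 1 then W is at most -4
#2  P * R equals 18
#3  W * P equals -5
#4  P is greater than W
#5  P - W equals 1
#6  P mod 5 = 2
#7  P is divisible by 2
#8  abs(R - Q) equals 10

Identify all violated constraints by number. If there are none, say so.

The assignment fails constraints 1, 3, 5, 8.

#1 P = 2 > 1, so we need W ≤ -4; but W = -2 > -4 — violated.
#2 P * R = 2 * 9 = 18 — satisfied.
#3 W * P = -2 * 2 = -4, not -5 — violated.
#4 P = 2, W = -2; 2 > -2 — satisfied.
#5 P - W = 2 - (-2) = 4, not 1 — violated.
#6 2 mod 5 = 2 — satisfied.
#7 2 / 2 = 1, so 2 divides 2 — satisfied.
#8 abs(9 - (-2)) = 11, not 10 — violated.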